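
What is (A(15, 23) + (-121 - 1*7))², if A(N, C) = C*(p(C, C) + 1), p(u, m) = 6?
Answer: 1089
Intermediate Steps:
A(N, C) = 7*C (A(N, C) = C*(6 + 1) = C*7 = 7*C)
(A(15, 23) + (-121 - 1*7))² = (7*23 + (-121 - 1*7))² = (161 + (-121 - 7))² = (161 - 128)² = 33² = 1089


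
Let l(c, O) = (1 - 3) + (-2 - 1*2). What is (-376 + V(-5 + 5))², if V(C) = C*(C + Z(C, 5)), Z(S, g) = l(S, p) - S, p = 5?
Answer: 141376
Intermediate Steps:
l(c, O) = -6 (l(c, O) = -2 + (-2 - 2) = -2 - 4 = -6)
Z(S, g) = -6 - S
V(C) = -6*C (V(C) = C*(C + (-6 - C)) = C*(-6) = -6*C)
(-376 + V(-5 + 5))² = (-376 - 6*(-5 + 5))² = (-376 - 6*0)² = (-376 + 0)² = (-376)² = 141376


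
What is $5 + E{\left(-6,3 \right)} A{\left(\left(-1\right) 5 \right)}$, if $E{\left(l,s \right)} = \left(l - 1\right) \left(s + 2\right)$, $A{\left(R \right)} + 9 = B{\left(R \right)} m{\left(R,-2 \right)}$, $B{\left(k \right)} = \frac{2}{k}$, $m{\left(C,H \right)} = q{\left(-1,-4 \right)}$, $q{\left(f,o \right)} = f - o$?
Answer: $362$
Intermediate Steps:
$m{\left(C,H \right)} = 3$ ($m{\left(C,H \right)} = -1 - -4 = -1 + 4 = 3$)
$A{\left(R \right)} = -9 + \frac{6}{R}$ ($A{\left(R \right)} = -9 + \frac{2}{R} 3 = -9 + \frac{6}{R}$)
$E{\left(l,s \right)} = \left(-1 + l\right) \left(2 + s\right)$
$5 + E{\left(-6,3 \right)} A{\left(\left(-1\right) 5 \right)} = 5 + \left(-2 - 3 + 2 \left(-6\right) - 18\right) \left(-9 + \frac{6}{\left(-1\right) 5}\right) = 5 + \left(-2 - 3 - 12 - 18\right) \left(-9 + \frac{6}{-5}\right) = 5 - 35 \left(-9 + 6 \left(- \frac{1}{5}\right)\right) = 5 - 35 \left(-9 - \frac{6}{5}\right) = 5 - -357 = 5 + 357 = 362$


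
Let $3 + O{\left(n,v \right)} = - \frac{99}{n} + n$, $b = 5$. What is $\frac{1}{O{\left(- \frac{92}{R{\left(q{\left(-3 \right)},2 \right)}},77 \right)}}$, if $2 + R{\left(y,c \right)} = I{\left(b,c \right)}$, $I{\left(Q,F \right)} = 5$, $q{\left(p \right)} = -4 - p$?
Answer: $- \frac{276}{8401} \approx -0.032853$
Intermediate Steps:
$R{\left(y,c \right)} = 3$ ($R{\left(y,c \right)} = -2 + 5 = 3$)
$O{\left(n,v \right)} = -3 + n - \frac{99}{n}$ ($O{\left(n,v \right)} = -3 + \left(- \frac{99}{n} + n\right) = -3 + \left(n - \frac{99}{n}\right) = -3 + n - \frac{99}{n}$)
$\frac{1}{O{\left(- \frac{92}{R{\left(q{\left(-3 \right)},2 \right)}},77 \right)}} = \frac{1}{-3 - \frac{92}{3} - \frac{99}{\left(-92\right) \frac{1}{3}}} = \frac{1}{-3 - \frac{92}{3} - \frac{99}{- \frac{92}{3}}} = \frac{1}{-3 - \frac{92}{3} - - \frac{297}{92}} = \frac{1}{-3 - \frac{92}{3} + \frac{297}{92}} = \frac{1}{- \frac{8401}{276}} = - \frac{276}{8401}$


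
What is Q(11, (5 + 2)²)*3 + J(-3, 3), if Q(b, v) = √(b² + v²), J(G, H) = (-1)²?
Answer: 1 + 3*√2522 ≈ 151.66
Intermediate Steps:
J(G, H) = 1
Q(11, (5 + 2)²)*3 + J(-3, 3) = √(11² + ((5 + 2)²)²)*3 + 1 = √(121 + (7²)²)*3 + 1 = √(121 + 49²)*3 + 1 = √(121 + 2401)*3 + 1 = √2522*3 + 1 = 3*√2522 + 1 = 1 + 3*√2522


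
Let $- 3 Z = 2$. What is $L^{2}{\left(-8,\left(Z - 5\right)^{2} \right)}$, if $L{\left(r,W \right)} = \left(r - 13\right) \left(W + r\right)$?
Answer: $\frac{2307361}{9} \approx 2.5637 \cdot 10^{5}$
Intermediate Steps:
$Z = - \frac{2}{3}$ ($Z = \left(- \frac{1}{3}\right) 2 = - \frac{2}{3} \approx -0.66667$)
$L{\left(r,W \right)} = \left(-13 + r\right) \left(W + r\right)$
$L^{2}{\left(-8,\left(Z - 5\right)^{2} \right)} = \left(\left(-8\right)^{2} - 13 \left(- \frac{2}{3} - 5\right)^{2} - -104 + \left(- \frac{2}{3} - 5\right)^{2} \left(-8\right)\right)^{2} = \left(64 - 13 \left(- \frac{17}{3}\right)^{2} + 104 + \left(- \frac{17}{3}\right)^{2} \left(-8\right)\right)^{2} = \left(64 - \frac{3757}{9} + 104 + \frac{289}{9} \left(-8\right)\right)^{2} = \left(64 - \frac{3757}{9} + 104 - \frac{2312}{9}\right)^{2} = \left(- \frac{1519}{3}\right)^{2} = \frac{2307361}{9}$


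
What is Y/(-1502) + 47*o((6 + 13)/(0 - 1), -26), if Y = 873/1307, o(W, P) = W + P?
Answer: -4151986983/1963114 ≈ -2115.0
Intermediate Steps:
o(W, P) = P + W
Y = 873/1307 (Y = 873*(1/1307) = 873/1307 ≈ 0.66794)
Y/(-1502) + 47*o((6 + 13)/(0 - 1), -26) = (873/1307)/(-1502) + 47*(-26 + (6 + 13)/(0 - 1)) = (873/1307)*(-1/1502) + 47*(-26 + 19/(-1)) = -873/1963114 + 47*(-26 + 19*(-1)) = -873/1963114 + 47*(-26 - 19) = -873/1963114 + 47*(-45) = -873/1963114 - 2115 = -4151986983/1963114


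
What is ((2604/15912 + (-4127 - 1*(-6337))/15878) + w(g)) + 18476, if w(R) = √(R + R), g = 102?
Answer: 11441302721/619242 + 2*√51 ≈ 18491.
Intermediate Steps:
w(R) = √2*√R (w(R) = √(2*R) = √2*√R)
((2604/15912 + (-4127 - 1*(-6337))/15878) + w(g)) + 18476 = ((2604/15912 + (-4127 - 1*(-6337))/15878) + √2*√102) + 18476 = ((2604*(1/15912) + (-4127 + 6337)*(1/15878)) + 2*√51) + 18476 = ((217/1326 + 2210*(1/15878)) + 2*√51) + 18476 = ((217/1326 + 65/467) + 2*√51) + 18476 = (187529/619242 + 2*√51) + 18476 = 11441302721/619242 + 2*√51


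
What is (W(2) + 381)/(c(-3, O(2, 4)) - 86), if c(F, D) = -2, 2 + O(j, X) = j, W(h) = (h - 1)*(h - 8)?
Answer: -375/88 ≈ -4.2614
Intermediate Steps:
W(h) = (-1 + h)*(-8 + h)
O(j, X) = -2 + j
(W(2) + 381)/(c(-3, O(2, 4)) - 86) = ((8 + 2**2 - 9*2) + 381)/(-2 - 86) = ((8 + 4 - 18) + 381)/(-88) = (-6 + 381)*(-1/88) = 375*(-1/88) = -375/88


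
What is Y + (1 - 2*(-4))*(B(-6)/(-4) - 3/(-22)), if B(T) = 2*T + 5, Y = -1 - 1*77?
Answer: -2685/44 ≈ -61.023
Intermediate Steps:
Y = -78 (Y = -1 - 77 = -78)
B(T) = 5 + 2*T
Y + (1 - 2*(-4))*(B(-6)/(-4) - 3/(-22)) = -78 + (1 - 2*(-4))*((5 + 2*(-6))/(-4) - 3/(-22)) = -78 + (1 + 8)*((5 - 12)*(-1/4) - 3*(-1/22)) = -78 + 9*(-7*(-1/4) + 3/22) = -78 + 9*(7/4 + 3/22) = -78 + 9*(83/44) = -78 + 747/44 = -2685/44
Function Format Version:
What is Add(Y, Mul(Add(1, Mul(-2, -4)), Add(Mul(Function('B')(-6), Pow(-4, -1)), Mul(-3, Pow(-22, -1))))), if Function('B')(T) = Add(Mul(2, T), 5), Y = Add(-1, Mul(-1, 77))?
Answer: Rational(-2685, 44) ≈ -61.023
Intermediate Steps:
Y = -78 (Y = Add(-1, -77) = -78)
Function('B')(T) = Add(5, Mul(2, T))
Add(Y, Mul(Add(1, Mul(-2, -4)), Add(Mul(Function('B')(-6), Pow(-4, -1)), Mul(-3, Pow(-22, -1))))) = Add(-78, Mul(Add(1, Mul(-2, -4)), Add(Mul(Add(5, Mul(2, -6)), Pow(-4, -1)), Mul(-3, Pow(-22, -1))))) = Add(-78, Mul(Add(1, 8), Add(Mul(Add(5, -12), Rational(-1, 4)), Mul(-3, Rational(-1, 22))))) = Add(-78, Mul(9, Add(Mul(-7, Rational(-1, 4)), Rational(3, 22)))) = Add(-78, Mul(9, Add(Rational(7, 4), Rational(3, 22)))) = Add(-78, Mul(9, Rational(83, 44))) = Add(-78, Rational(747, 44)) = Rational(-2685, 44)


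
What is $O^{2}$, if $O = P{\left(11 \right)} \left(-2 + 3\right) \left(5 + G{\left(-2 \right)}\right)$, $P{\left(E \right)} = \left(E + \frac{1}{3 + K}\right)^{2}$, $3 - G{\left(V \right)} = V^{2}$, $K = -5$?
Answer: $194481$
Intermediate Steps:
$G{\left(V \right)} = 3 - V^{2}$
$P{\left(E \right)} = \left(- \frac{1}{2} + E\right)^{2}$ ($P{\left(E \right)} = \left(E + \frac{1}{3 - 5}\right)^{2} = \left(E + \frac{1}{-2}\right)^{2} = \left(E - \frac{1}{2}\right)^{2} = \left(- \frac{1}{2} + E\right)^{2}$)
$O = 441$ ($O = \frac{\left(1 - 22\right)^{2}}{4} \left(-2 + 3\right) \left(5 + \left(3 - \left(-2\right)^{2}\right)\right) = \frac{\left(1 - 22\right)^{2}}{4} \cdot 1 \left(5 + \left(3 - 4\right)\right) = \frac{\left(-21\right)^{2}}{4} \cdot 1 \left(5 + \left(3 - 4\right)\right) = \frac{1}{4} \cdot 441 \cdot 1 \left(5 - 1\right) = \frac{441 \cdot 1 \cdot 4}{4} = \frac{441}{4} \cdot 4 = 441$)
$O^{2} = 441^{2} = 194481$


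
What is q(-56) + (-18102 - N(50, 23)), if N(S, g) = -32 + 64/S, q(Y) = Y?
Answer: -453182/25 ≈ -18127.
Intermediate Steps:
q(-56) + (-18102 - N(50, 23)) = -56 + (-18102 - (-32 + 64/50)) = -56 + (-18102 - (-32 + 64*(1/50))) = -56 + (-18102 - (-32 + 32/25)) = -56 + (-18102 - 1*(-768/25)) = -56 + (-18102 + 768/25) = -56 - 451782/25 = -453182/25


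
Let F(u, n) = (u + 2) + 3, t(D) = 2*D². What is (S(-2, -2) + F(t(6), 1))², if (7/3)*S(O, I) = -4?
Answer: 277729/49 ≈ 5667.9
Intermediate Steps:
S(O, I) = -12/7 (S(O, I) = (3/7)*(-4) = -12/7)
F(u, n) = 5 + u (F(u, n) = (2 + u) + 3 = 5 + u)
(S(-2, -2) + F(t(6), 1))² = (-12/7 + (5 + 2*6²))² = (-12/7 + (5 + 2*36))² = (-12/7 + (5 + 72))² = (-12/7 + 77)² = (527/7)² = 277729/49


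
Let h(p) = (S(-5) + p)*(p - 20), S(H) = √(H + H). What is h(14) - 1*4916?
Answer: -5000 - 6*I*√10 ≈ -5000.0 - 18.974*I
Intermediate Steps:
S(H) = √2*√H (S(H) = √(2*H) = √2*√H)
h(p) = (-20 + p)*(p + I*√10) (h(p) = (√2*√(-5) + p)*(p - 20) = (√2*(I*√5) + p)*(-20 + p) = (I*√10 + p)*(-20 + p) = (p + I*√10)*(-20 + p) = (-20 + p)*(p + I*√10))
h(14) - 1*4916 = (14² - 20*14 - 20*I*√10 + I*14*√10) - 1*4916 = (196 - 280 - 20*I*√10 + 14*I*√10) - 4916 = (-84 - 6*I*√10) - 4916 = -5000 - 6*I*√10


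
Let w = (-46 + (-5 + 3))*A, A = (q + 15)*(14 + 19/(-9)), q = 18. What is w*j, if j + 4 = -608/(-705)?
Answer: 41656384/705 ≈ 59087.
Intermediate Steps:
A = 1177/3 (A = (18 + 15)*(14 + 19/(-9)) = 33*(14 + 19*(-⅑)) = 33*(14 - 19/9) = 33*(107/9) = 1177/3 ≈ 392.33)
w = -18832 (w = (-46 + (-5 + 3))*(1177/3) = (-46 - 2)*(1177/3) = -48*1177/3 = -18832)
j = -2212/705 (j = -4 - 608/(-705) = -4 - 608*(-1/705) = -4 + 608/705 = -2212/705 ≈ -3.1376)
w*j = -18832*(-2212/705) = 41656384/705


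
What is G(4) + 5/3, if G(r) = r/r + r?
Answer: 20/3 ≈ 6.6667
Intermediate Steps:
G(r) = 1 + r
G(4) + 5/3 = (1 + 4) + 5/3 = 5 + 5*(1/3) = 5 + 5/3 = 20/3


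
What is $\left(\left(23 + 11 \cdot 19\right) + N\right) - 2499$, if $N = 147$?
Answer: $-2120$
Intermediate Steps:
$\left(\left(23 + 11 \cdot 19\right) + N\right) - 2499 = \left(\left(23 + 11 \cdot 19\right) + 147\right) - 2499 = \left(\left(23 + 209\right) + 147\right) - 2499 = \left(232 + 147\right) - 2499 = 379 - 2499 = -2120$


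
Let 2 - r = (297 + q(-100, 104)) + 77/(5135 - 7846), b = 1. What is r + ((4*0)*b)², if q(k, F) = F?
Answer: -1081612/2711 ≈ -398.97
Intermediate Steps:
r = -1081612/2711 (r = 2 - ((297 + 104) + 77/(5135 - 7846)) = 2 - (401 + 77/(-2711)) = 2 - (401 + 77*(-1/2711)) = 2 - (401 - 77/2711) = 2 - 1*1087034/2711 = 2 - 1087034/2711 = -1081612/2711 ≈ -398.97)
r + ((4*0)*b)² = -1081612/2711 + ((4*0)*1)² = -1081612/2711 + (0*1)² = -1081612/2711 + 0² = -1081612/2711 + 0 = -1081612/2711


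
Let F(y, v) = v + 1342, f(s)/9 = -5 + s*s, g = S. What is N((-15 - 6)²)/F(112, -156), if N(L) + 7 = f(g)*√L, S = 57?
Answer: 613109/1186 ≈ 516.96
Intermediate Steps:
g = 57
f(s) = -45 + 9*s² (f(s) = 9*(-5 + s*s) = 9*(-5 + s²) = -45 + 9*s²)
F(y, v) = 1342 + v
N(L) = -7 + 29196*√L (N(L) = -7 + (-45 + 9*57²)*√L = -7 + (-45 + 9*3249)*√L = -7 + (-45 + 29241)*√L = -7 + 29196*√L)
N((-15 - 6)²)/F(112, -156) = (-7 + 29196*√((-15 - 6)²))/(1342 - 156) = (-7 + 29196*√((-21)²))/1186 = (-7 + 29196*√441)*(1/1186) = (-7 + 29196*21)*(1/1186) = (-7 + 613116)*(1/1186) = 613109*(1/1186) = 613109/1186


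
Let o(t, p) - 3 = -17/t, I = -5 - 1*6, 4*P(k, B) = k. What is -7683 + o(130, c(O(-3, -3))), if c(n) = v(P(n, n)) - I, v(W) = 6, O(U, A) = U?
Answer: -998417/130 ≈ -7680.1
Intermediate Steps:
P(k, B) = k/4
I = -11 (I = -5 - 6 = -11)
c(n) = 17 (c(n) = 6 - 1*(-11) = 6 + 11 = 17)
o(t, p) = 3 - 17/t
-7683 + o(130, c(O(-3, -3))) = -7683 + (3 - 17/130) = -7683 + 373/130 = -998417/130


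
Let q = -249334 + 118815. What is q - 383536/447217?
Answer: -58370699159/447217 ≈ -1.3052e+5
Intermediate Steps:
q = -130519
q - 383536/447217 = -130519 - 383536/447217 = -58370699159/447217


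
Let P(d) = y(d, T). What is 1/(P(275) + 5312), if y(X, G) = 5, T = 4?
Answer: 1/5317 ≈ 0.00018808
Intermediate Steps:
P(d) = 5
1/(P(275) + 5312) = 1/(5 + 5312) = 1/5317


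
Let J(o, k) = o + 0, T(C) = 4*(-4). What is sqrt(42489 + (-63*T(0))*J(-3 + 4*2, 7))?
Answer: 3*sqrt(5281) ≈ 218.01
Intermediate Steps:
T(C) = -16
J(o, k) = o
sqrt(42489 + (-63*T(0))*J(-3 + 4*2, 7)) = sqrt(42489 + (-63*(-16))*(-3 + 4*2)) = sqrt(42489 + 1008*(-3 + 8)) = sqrt(42489 + 1008*5) = sqrt(42489 + 5040) = sqrt(47529) = 3*sqrt(5281)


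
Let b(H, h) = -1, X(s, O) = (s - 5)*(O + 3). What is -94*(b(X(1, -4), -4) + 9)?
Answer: -752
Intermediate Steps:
X(s, O) = (-5 + s)*(3 + O)
-94*(b(X(1, -4), -4) + 9) = -94*(-1 + 9) = -94*8 = -752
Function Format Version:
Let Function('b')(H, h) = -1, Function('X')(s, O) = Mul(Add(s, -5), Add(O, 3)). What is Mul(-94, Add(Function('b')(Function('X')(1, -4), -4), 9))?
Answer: -752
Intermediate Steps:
Function('X')(s, O) = Mul(Add(-5, s), Add(3, O))
Mul(-94, Add(Function('b')(Function('X')(1, -4), -4), 9)) = Mul(-94, Add(-1, 9)) = Mul(-94, 8) = -752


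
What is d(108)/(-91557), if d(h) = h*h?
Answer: -432/3391 ≈ -0.12740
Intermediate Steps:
d(h) = h**2
d(108)/(-91557) = 108**2/(-91557) = 11664*(-1/91557) = -432/3391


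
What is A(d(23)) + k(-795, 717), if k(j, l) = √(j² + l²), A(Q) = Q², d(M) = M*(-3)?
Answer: 4761 + 3*√127346 ≈ 5831.6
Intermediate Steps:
d(M) = -3*M
A(d(23)) + k(-795, 717) = (-3*23)² + √((-795)² + 717²) = (-69)² + √(632025 + 514089) = 4761 + √1146114 = 4761 + 3*√127346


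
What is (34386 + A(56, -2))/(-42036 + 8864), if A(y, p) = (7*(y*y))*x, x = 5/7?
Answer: -25033/16586 ≈ -1.5093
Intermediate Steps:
x = 5/7 (x = 5*(⅐) = 5/7 ≈ 0.71429)
A(y, p) = 5*y² (A(y, p) = (7*(y*y))*(5/7) = (7*y²)*(5/7) = 5*y²)
(34386 + A(56, -2))/(-42036 + 8864) = (34386 + 5*56²)/(-42036 + 8864) = (34386 + 5*3136)/(-33172) = (34386 + 15680)*(-1/33172) = 50066*(-1/33172) = -25033/16586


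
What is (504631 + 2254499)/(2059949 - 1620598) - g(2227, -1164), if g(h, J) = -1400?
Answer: 56168230/39941 ≈ 1406.3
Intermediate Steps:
(504631 + 2254499)/(2059949 - 1620598) - g(2227, -1164) = (504631 + 2254499)/(2059949 - 1620598) - 1*(-1400) = 2759130/439351 + 1400 = 2759130*(1/439351) + 1400 = 250830/39941 + 1400 = 56168230/39941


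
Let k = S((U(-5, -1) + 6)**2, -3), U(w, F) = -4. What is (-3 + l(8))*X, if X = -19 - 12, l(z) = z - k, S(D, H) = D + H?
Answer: -124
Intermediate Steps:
k = 1 (k = (-4 + 6)**2 - 3 = 2**2 - 3 = 4 - 3 = 1)
l(z) = -1 + z (l(z) = z - 1*1 = z - 1 = -1 + z)
X = -31
(-3 + l(8))*X = (-3 + (-1 + 8))*(-31) = (-3 + 7)*(-31) = 4*(-31) = -124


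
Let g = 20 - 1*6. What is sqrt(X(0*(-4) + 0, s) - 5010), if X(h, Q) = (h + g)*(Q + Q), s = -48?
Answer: 3*I*sqrt(706) ≈ 79.712*I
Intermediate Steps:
g = 14 (g = 20 - 6 = 14)
X(h, Q) = 2*Q*(14 + h) (X(h, Q) = (h + 14)*(Q + Q) = (14 + h)*(2*Q) = 2*Q*(14 + h))
sqrt(X(0*(-4) + 0, s) - 5010) = sqrt(2*(-48)*(14 + (0*(-4) + 0)) - 5010) = sqrt(2*(-48)*(14 + (0 + 0)) - 5010) = sqrt(2*(-48)*(14 + 0) - 5010) = sqrt(2*(-48)*14 - 5010) = sqrt(-1344 - 5010) = sqrt(-6354) = 3*I*sqrt(706)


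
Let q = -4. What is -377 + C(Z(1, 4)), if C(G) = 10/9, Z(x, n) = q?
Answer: -3383/9 ≈ -375.89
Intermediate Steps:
Z(x, n) = -4
C(G) = 10/9 (C(G) = 10*(⅑) = 10/9)
-377 + C(Z(1, 4)) = -377 + 10/9 = -3383/9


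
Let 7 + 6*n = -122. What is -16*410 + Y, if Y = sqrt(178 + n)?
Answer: -6560 + sqrt(626)/2 ≈ -6547.5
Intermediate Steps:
n = -43/2 (n = -7/6 + (1/6)*(-122) = -7/6 - 61/3 = -43/2 ≈ -21.500)
Y = sqrt(626)/2 (Y = sqrt(178 - 43/2) = sqrt(313/2) = sqrt(626)/2 ≈ 12.510)
-16*410 + Y = -16*410 + sqrt(626)/2 = -6560 + sqrt(626)/2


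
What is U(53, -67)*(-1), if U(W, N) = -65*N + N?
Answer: -4288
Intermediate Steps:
U(W, N) = -64*N
U(53, -67)*(-1) = -64*(-67)*(-1) = 4288*(-1) = -4288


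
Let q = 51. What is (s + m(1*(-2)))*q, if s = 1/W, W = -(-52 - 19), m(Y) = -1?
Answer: -3570/71 ≈ -50.282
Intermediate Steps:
W = 71 (W = -1*(-71) = 71)
s = 1/71 ≈ 0.014085
(s + m(1*(-2)))*q = (1/71 - 1)*51 = -70/71*51 = -3570/71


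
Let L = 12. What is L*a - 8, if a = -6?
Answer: -80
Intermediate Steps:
L*a - 8 = 12*(-6) - 8 = -72 - 8 = -80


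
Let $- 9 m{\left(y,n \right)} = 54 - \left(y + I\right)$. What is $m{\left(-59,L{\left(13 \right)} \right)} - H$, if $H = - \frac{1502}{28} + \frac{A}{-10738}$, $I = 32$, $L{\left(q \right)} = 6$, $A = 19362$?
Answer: $\frac{498737}{10738} \approx 46.446$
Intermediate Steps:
$H = - \frac{595379}{10738}$ ($H = - \frac{1502}{28} + \frac{19362}{-10738} = \left(-1502\right) \frac{1}{28} + 19362 \left(- \frac{1}{10738}\right) = - \frac{751}{14} - \frac{1383}{767} = - \frac{595379}{10738} \approx -55.446$)
$m{\left(y,n \right)} = - \frac{22}{9} + \frac{y}{9}$ ($m{\left(y,n \right)} = - \frac{54 - \left(y + 32\right)}{9} = - \frac{54 - \left(32 + y\right)}{9} = - \frac{22 - y}{9} = - \frac{22}{9} + \frac{y}{9}$)
$m{\left(-59,L{\left(13 \right)} \right)} - H = \left(- \frac{22}{9} + \frac{1}{9} \left(-59\right)\right) - - \frac{595379}{10738} = \left(- \frac{22}{9} - \frac{59}{9}\right) + \frac{595379}{10738} = -9 + \frac{595379}{10738} = \frac{498737}{10738}$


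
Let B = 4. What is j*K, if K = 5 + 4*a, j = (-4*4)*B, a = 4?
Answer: -1344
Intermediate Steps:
j = -64 (j = -4*4*4 = -16*4 = -64)
K = 21 (K = 5 + 4*4 = 5 + 16 = 21)
j*K = -64*21 = -1344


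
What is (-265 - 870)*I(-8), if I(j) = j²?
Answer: -72640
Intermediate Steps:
(-265 - 870)*I(-8) = (-265 - 870)*(-8)² = -1135*64 = -72640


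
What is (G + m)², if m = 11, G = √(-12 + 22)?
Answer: (11 + √10)² ≈ 200.57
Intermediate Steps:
G = √10 ≈ 3.1623
(G + m)² = (√10 + 11)² = (11 + √10)²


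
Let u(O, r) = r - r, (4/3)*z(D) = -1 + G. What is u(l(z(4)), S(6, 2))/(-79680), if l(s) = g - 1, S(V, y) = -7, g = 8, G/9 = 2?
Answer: 0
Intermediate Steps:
G = 18 (G = 9*2 = 18)
z(D) = 51/4 (z(D) = 3*(-1 + 18)/4 = (¾)*17 = 51/4)
l(s) = 7 (l(s) = 8 - 1 = 7)
u(O, r) = 0
u(l(z(4)), S(6, 2))/(-79680) = 0/(-79680) = 0*(-1/79680) = 0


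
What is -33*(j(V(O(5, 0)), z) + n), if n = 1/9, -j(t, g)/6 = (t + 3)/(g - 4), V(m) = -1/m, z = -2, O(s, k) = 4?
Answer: -1133/12 ≈ -94.417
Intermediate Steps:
j(t, g) = -6*(3 + t)/(-4 + g) (j(t, g) = -6*(t + 3)/(g - 4) = -6*(3 + t)/(-4 + g))
n = ⅑ ≈ 0.11111
-33*(j(V(O(5, 0)), z) + n) = -33*(6*(-3 - (-1)/4)/(-4 - 2) + ⅑) = -33*(6*(-3 - (-1)/4)/(-6) + ⅑) = -33*(6*(-⅙)*(-3 - 1*(-¼)) + ⅑) = -33*(6*(-⅙)*(-3 + ¼) + ⅑) = -33*(6*(-⅙)*(-11/4) + ⅑) = -33*(11/4 + ⅑) = -33*103/36 = -1133/12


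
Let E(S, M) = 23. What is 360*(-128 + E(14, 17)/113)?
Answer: -5198760/113 ≈ -46007.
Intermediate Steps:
360*(-128 + E(14, 17)/113) = 360*(-128 + 23/113) = 360*(-14441/113) = -5198760/113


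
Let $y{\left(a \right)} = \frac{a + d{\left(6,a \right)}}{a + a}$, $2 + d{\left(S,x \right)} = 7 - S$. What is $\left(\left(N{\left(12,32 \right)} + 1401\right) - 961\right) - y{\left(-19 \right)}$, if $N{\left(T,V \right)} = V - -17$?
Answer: $\frac{9281}{19} \approx 488.47$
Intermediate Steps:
$d{\left(S,x \right)} = 5 - S$ ($d{\left(S,x \right)} = -2 - \left(-7 + S\right) = 5 - S$)
$N{\left(T,V \right)} = 17 + V$ ($N{\left(T,V \right)} = V + 17 = 17 + V$)
$y{\left(a \right)} = \frac{-1 + a}{2 a}$ ($y{\left(a \right)} = \frac{a + \left(5 - 6\right)}{a + a} = \frac{a + \left(5 - 6\right)}{2 a} = \left(a - 1\right) \frac{1}{2 a} = \left(-1 + a\right) \frac{1}{2 a} = \frac{-1 + a}{2 a}$)
$\left(\left(N{\left(12,32 \right)} + 1401\right) - 961\right) - y{\left(-19 \right)} = \left(\left(\left(17 + 32\right) + 1401\right) - 961\right) - \frac{-1 - 19}{2 \left(-19\right)} = \left(\left(49 + 1401\right) - 961\right) - \frac{1}{2} \left(- \frac{1}{19}\right) \left(-20\right) = \left(1450 - 961\right) - \frac{10}{19} = 489 - \frac{10}{19} = \frac{9281}{19}$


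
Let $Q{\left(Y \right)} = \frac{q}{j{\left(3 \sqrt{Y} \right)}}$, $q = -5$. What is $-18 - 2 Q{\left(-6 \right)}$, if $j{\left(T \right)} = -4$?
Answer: $- \frac{41}{2} \approx -20.5$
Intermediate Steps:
$Q{\left(Y \right)} = \frac{5}{4}$ ($Q{\left(Y \right)} = - \frac{5}{-4} = \left(-5\right) \left(- \frac{1}{4}\right) = \frac{5}{4}$)
$-18 - 2 Q{\left(-6 \right)} = -18 - \frac{5}{2} = - \frac{41}{2}$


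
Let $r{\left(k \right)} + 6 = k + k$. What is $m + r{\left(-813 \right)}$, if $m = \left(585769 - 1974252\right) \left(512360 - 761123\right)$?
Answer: $345403194897$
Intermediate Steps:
$r{\left(k \right)} = -6 + 2 k$ ($r{\left(k \right)} = -6 + \left(k + k\right) = -6 + 2 k$)
$m = 345403196529$ ($m = \left(-1388483\right) \left(-248763\right) = 345403196529$)
$m + r{\left(-813 \right)} = 345403196529 + \left(-6 + 2 \left(-813\right)\right) = 345403196529 - 1632 = 345403194897$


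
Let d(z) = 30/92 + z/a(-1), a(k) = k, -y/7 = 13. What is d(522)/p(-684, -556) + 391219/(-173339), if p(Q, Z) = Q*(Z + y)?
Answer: -139794494255/61906983816 ≈ -2.2581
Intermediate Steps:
y = -91 (y = -7*13 = -91)
p(Q, Z) = Q*(-91 + Z) (p(Q, Z) = Q*(Z - 91) = Q*(-91 + Z))
d(z) = 15/46 - z (d(z) = 30/92 + z/(-1) = 30*(1/92) + z*(-1) = 15/46 - z)
d(522)/p(-684, -556) + 391219/(-173339) = (15/46 - 1*522)/((-684*(-91 - 556))) + 391219/(-173339) = (15/46 - 522)/((-684*(-647))) + 391219*(-1/173339) = -23997/46/442548 - 391219/173339 = -23997/46*1/442548 - 391219/173339 = -421/357144 - 391219/173339 = -139794494255/61906983816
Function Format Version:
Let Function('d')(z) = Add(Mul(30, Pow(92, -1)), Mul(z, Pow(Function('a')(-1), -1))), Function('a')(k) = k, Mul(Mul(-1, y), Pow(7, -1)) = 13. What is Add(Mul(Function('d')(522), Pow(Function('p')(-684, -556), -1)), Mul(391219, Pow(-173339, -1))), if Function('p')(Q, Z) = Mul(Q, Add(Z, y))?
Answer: Rational(-139794494255, 61906983816) ≈ -2.2581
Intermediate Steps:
y = -91 (y = Mul(-7, 13) = -91)
Function('p')(Q, Z) = Mul(Q, Add(-91, Z)) (Function('p')(Q, Z) = Mul(Q, Add(Z, -91)) = Mul(Q, Add(-91, Z)))
Function('d')(z) = Add(Rational(15, 46), Mul(-1, z)) (Function('d')(z) = Add(Mul(30, Pow(92, -1)), Mul(z, Pow(-1, -1))) = Add(Mul(30, Rational(1, 92)), Mul(z, -1)) = Add(Rational(15, 46), Mul(-1, z)))
Add(Mul(Function('d')(522), Pow(Function('p')(-684, -556), -1)), Mul(391219, Pow(-173339, -1))) = Add(Mul(Add(Rational(15, 46), Mul(-1, 522)), Pow(Mul(-684, Add(-91, -556)), -1)), Mul(391219, Pow(-173339, -1))) = Add(Mul(Add(Rational(15, 46), -522), Pow(Mul(-684, -647), -1)), Mul(391219, Rational(-1, 173339))) = Add(Mul(Rational(-23997, 46), Pow(442548, -1)), Rational(-391219, 173339)) = Add(Mul(Rational(-23997, 46), Rational(1, 442548)), Rational(-391219, 173339)) = Add(Rational(-421, 357144), Rational(-391219, 173339)) = Rational(-139794494255, 61906983816)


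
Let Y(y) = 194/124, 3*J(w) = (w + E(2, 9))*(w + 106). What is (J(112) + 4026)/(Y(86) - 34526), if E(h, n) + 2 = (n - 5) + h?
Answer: -2316692/6421545 ≈ -0.36077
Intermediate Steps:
E(h, n) = -7 + h + n (E(h, n) = -2 + ((n - 5) + h) = -2 + ((-5 + n) + h) = -2 + (-5 + h + n) = -7 + h + n)
J(w) = (4 + w)*(106 + w)/3 (J(w) = ((w + (-7 + 2 + 9))*(w + 106))/3 = ((w + 4)*(106 + w))/3 = ((4 + w)*(106 + w))/3 = (4 + w)*(106 + w)/3)
Y(y) = 97/62 (Y(y) = 194*(1/124) = 97/62)
(J(112) + 4026)/(Y(86) - 34526) = ((424/3 + (⅓)*112² + (110/3)*112) + 4026)/(97/62 - 34526) = ((424/3 + (⅓)*12544 + 12320/3) + 4026)/(-2140515/62) = ((424/3 + 12544/3 + 12320/3) + 4026)*(-62/2140515) = (25288/3 + 4026)*(-62/2140515) = (37366/3)*(-62/2140515) = -2316692/6421545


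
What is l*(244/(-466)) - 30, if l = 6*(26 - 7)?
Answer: -20898/233 ≈ -89.691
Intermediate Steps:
l = 114 (l = 6*19 = 114)
l*(244/(-466)) - 30 = 114*(244/(-466)) - 30 = 114*(244*(-1/466)) - 30 = 114*(-122/233) - 30 = -13908/233 - 30 = -20898/233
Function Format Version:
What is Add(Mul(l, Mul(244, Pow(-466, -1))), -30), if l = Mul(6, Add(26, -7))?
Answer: Rational(-20898, 233) ≈ -89.691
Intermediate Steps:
l = 114 (l = Mul(6, 19) = 114)
Add(Mul(l, Mul(244, Pow(-466, -1))), -30) = Add(Mul(114, Mul(244, Pow(-466, -1))), -30) = Add(Mul(114, Mul(244, Rational(-1, 466))), -30) = Add(Mul(114, Rational(-122, 233)), -30) = Add(Rational(-13908, 233), -30) = Rational(-20898, 233)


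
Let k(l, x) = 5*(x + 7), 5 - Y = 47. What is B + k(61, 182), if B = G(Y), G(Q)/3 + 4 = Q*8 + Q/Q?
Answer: -72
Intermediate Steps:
Y = -42 (Y = 5 - 1*47 = 5 - 47 = -42)
G(Q) = -9 + 24*Q (G(Q) = -12 + 3*(Q*8 + Q/Q) = -12 + 3*(8*Q + 1) = -12 + 3*(1 + 8*Q) = -12 + (3 + 24*Q) = -9 + 24*Q)
k(l, x) = 35 + 5*x (k(l, x) = 5*(7 + x) = 35 + 5*x)
B = -1017 (B = -9 + 24*(-42) = -9 - 1008 = -1017)
B + k(61, 182) = -1017 + (35 + 5*182) = -1017 + (35 + 910) = -1017 + 945 = -72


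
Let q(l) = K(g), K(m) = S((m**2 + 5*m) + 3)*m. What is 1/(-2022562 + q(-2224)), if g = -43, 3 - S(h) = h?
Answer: -1/1952300 ≈ -5.1222e-7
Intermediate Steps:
S(h) = 3 - h
K(m) = m*(-m**2 - 5*m) (K(m) = (3 - ((m**2 + 5*m) + 3))*m = (3 - (3 + m**2 + 5*m))*m = (3 + (-3 - m**2 - 5*m))*m = (-m**2 - 5*m)*m = m*(-m**2 - 5*m))
q(l) = 70262 (q(l) = -1*(-43)**2*(5 - 43) = -1*1849*(-38) = 70262)
1/(-2022562 + q(-2224)) = 1/(-2022562 + 70262) = 1/(-1952300) = -1/1952300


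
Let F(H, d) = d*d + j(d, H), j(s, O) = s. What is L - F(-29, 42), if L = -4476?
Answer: -6282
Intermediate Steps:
F(H, d) = d + d² (F(H, d) = d*d + d = d² + d = d + d²)
L - F(-29, 42) = -4476 - 42*(1 + 42) = -4476 - 42*43 = -4476 - 1*1806 = -4476 - 1806 = -6282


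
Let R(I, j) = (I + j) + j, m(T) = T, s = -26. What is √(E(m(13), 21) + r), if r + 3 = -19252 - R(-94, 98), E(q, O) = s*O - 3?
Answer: I*√19906 ≈ 141.09*I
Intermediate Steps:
R(I, j) = I + 2*j
E(q, O) = -3 - 26*O (E(q, O) = -26*O - 3 = -3 - 26*O)
r = -19357 (r = -3 + (-19252 - (-94 + 2*98)) = -3 + (-19252 - (-94 + 196)) = -3 + (-19252 - 1*102) = -3 + (-19252 - 102) = -3 - 19354 = -19357)
√(E(m(13), 21) + r) = √((-3 - 26*21) - 19357) = √((-3 - 546) - 19357) = √(-549 - 19357) = √(-19906) = I*√19906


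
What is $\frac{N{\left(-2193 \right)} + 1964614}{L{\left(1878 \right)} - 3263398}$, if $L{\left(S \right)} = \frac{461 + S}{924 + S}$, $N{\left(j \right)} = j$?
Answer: $- \frac{5498703642}{9144038857} \approx -0.60134$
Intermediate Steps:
$L{\left(S \right)} = \frac{461 + S}{924 + S}$
$\frac{N{\left(-2193 \right)} + 1964614}{L{\left(1878 \right)} - 3263398} = \frac{-2193 + 1964614}{\frac{461 + 1878}{924 + 1878} - 3263398} = \frac{1962421}{\frac{1}{2802} \cdot 2339 - 3263398} = \frac{1962421}{\frac{2339}{2802} - 3263398} = \frac{1962421}{- \frac{9144038857}{2802}} = 1962421 \left(- \frac{2802}{9144038857}\right) = - \frac{5498703642}{9144038857}$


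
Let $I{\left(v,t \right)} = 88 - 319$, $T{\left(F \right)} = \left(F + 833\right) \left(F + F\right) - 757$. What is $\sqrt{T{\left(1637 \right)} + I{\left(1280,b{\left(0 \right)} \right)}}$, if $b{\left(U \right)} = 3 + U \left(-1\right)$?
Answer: $4 \sqrt{505362} \approx 2843.6$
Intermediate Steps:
$b{\left(U \right)} = 3 - U$
$T{\left(F \right)} = -757 + 2 F \left(833 + F\right)$ ($T{\left(F \right)} = \left(833 + F\right) 2 F - 757 = 2 F \left(833 + F\right) - 757 = -757 + 2 F \left(833 + F\right)$)
$I{\left(v,t \right)} = -231$ ($I{\left(v,t \right)} = 88 - 319 = -231$)
$\sqrt{T{\left(1637 \right)} + I{\left(1280,b{\left(0 \right)} \right)}} = \sqrt{\left(-757 + 2 \cdot 1637^{2} + 1666 \cdot 1637\right) - 231} = \sqrt{\left(-757 + 2 \cdot 2679769 + 2727242\right) - 231} = \sqrt{\left(-757 + 5359538 + 2727242\right) - 231} = \sqrt{8086023 - 231} = \sqrt{8085792} = 4 \sqrt{505362}$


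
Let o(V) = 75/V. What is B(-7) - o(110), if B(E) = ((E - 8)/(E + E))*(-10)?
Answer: -1755/154 ≈ -11.396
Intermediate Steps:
B(E) = -5*(-8 + E)/E (B(E) = ((-8 + E)/((2*E)))*(-10) = ((-8 + E)*(1/(2*E)))*(-10) = ((-8 + E)/(2*E))*(-10) = -5*(-8 + E)/E)
B(-7) - o(110) = (-5 + 40/(-7)) - 75/110 = (-5 + 40*(-⅐)) - 75/110 = (-5 - 40/7) - 1*15/22 = -75/7 - 15/22 = -1755/154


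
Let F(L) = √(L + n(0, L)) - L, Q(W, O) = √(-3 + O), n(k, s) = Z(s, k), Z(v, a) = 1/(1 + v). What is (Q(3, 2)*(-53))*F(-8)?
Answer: -424*I + 53*√399/7 ≈ 151.24 - 424.0*I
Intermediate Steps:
n(k, s) = 1/(1 + s)
F(L) = √(L + 1/(1 + L)) - L
(Q(3, 2)*(-53))*F(-8) = (√(-3 + 2)*(-53))*(√((1 - 8*(1 - 8))/(1 - 8)) - 1*(-8)) = (√(-1)*(-53))*(√((1 - 8*(-7))/(-7)) + 8) = (I*(-53))*(√(-(1 + 56)/7) + 8) = (-53*I)*(√(-⅐*57) + 8) = (-53*I)*(√(-57/7) + 8) = (-53*I)*(I*√399/7 + 8) = (-53*I)*(8 + I*√399/7) = -53*I*(8 + I*√399/7)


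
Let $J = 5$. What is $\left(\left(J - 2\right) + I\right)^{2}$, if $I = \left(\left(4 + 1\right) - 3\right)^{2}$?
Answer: $49$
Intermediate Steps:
$I = 4$ ($I = \left(5 - 3\right)^{2} = 2^{2} = 4$)
$\left(\left(J - 2\right) + I\right)^{2} = \left(\left(5 - 2\right) + 4\right)^{2} = \left(3 + 4\right)^{2} = 7^{2} = 49$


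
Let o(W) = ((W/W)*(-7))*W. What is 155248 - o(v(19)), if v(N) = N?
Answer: 155381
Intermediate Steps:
o(W) = -7*W (o(W) = (1*(-7))*W = -7*W)
155248 - o(v(19)) = 155248 - (-7)*19 = 155248 - 1*(-133) = 155248 + 133 = 155381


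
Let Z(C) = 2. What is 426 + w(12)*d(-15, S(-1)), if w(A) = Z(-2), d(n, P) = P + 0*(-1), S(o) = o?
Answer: 424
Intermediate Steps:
d(n, P) = P (d(n, P) = P + 0 = P)
w(A) = 2
426 + w(12)*d(-15, S(-1)) = 426 + 2*(-1) = 426 - 2 = 424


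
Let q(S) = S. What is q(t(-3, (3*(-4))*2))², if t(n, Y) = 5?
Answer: 25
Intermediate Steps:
q(t(-3, (3*(-4))*2))² = 5² = 25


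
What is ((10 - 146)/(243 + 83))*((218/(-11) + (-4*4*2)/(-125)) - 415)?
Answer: 40631564/224125 ≈ 181.29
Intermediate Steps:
((10 - 146)/(243 + 83))*((218/(-11) + (-4*4*2)/(-125)) - 415) = (-136/326)*((218*(-1/11) - 16*2*(-1/125)) - 415) = (-136*1/326)*((-218/11 - 32*(-1/125)) - 415) = -68*((-218/11 + 32/125) - 415)/163 = -68*(-26898/1375 - 415)/163 = -68/163*(-597523/1375) = 40631564/224125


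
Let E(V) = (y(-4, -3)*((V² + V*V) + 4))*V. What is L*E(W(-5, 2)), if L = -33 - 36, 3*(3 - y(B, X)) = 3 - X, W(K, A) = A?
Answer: -1656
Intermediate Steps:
y(B, X) = 2 + X/3 (y(B, X) = 3 - (3 - X)/3 = 3 + (-1 + X/3) = 2 + X/3)
L = -69
E(V) = V*(4 + 2*V²) (E(V) = ((2 + (⅓)*(-3))*((V² + V*V) + 4))*V = ((2 - 1)*((V² + V²) + 4))*V = (1*(2*V² + 4))*V = (1*(4 + 2*V²))*V = (4 + 2*V²)*V = V*(4 + 2*V²))
L*E(W(-5, 2)) = -138*2*(2 + 2²) = -138*2*(2 + 4) = -138*2*6 = -69*24 = -1656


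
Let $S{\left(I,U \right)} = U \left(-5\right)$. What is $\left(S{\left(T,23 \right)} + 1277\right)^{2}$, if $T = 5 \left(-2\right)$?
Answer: $1350244$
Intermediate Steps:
$T = -10$
$S{\left(I,U \right)} = - 5 U$
$\left(S{\left(T,23 \right)} + 1277\right)^{2} = \left(\left(-5\right) 23 + 1277\right)^{2} = \left(-115 + 1277\right)^{2} = 1162^{2} = 1350244$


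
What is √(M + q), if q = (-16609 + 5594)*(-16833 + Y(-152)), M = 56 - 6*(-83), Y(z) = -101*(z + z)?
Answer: I*√152788511 ≈ 12361.0*I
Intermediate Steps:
Y(z) = -202*z
M = 554 (M = 56 + 498 = 554)
q = -152789065 (q = (-16609 + 5594)*(-16833 - 202*(-152)) = -11015*(-16833 + 30704) = -11015*13871 = -152789065)
√(M + q) = √(554 - 152789065) = √(-152788511) = I*√152788511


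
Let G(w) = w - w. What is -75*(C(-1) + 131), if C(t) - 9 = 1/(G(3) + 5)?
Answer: -10515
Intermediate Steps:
G(w) = 0
C(t) = 46/5 (C(t) = 9 + 1/(0 + 5) = 9 + 1/5 = 9 + ⅕ = 46/5)
-75*(C(-1) + 131) = -75*(46/5 + 131) = -75*701/5 = -10515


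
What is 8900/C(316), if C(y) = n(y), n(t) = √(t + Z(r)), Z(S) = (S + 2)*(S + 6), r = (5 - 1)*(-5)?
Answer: 2225*√142/71 ≈ 373.44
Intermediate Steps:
r = -20 (r = 4*(-5) = -20)
Z(S) = (2 + S)*(6 + S)
n(t) = √(252 + t) (n(t) = √(t + (12 + (-20)² + 8*(-20))) = √(t + (12 + 400 - 160)) = √(t + 252) = √(252 + t))
C(y) = √(252 + y)
8900/C(316) = 8900/(√(252 + 316)) = 8900/(√568) = 8900/((2*√142)) = 8900*(√142/284) = 2225*√142/71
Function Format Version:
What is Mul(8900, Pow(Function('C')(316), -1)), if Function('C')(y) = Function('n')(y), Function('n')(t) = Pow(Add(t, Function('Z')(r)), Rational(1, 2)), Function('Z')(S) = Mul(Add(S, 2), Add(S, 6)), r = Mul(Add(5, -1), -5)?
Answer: Mul(Rational(2225, 71), Pow(142, Rational(1, 2))) ≈ 373.44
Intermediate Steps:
r = -20 (r = Mul(4, -5) = -20)
Function('Z')(S) = Mul(Add(2, S), Add(6, S))
Function('n')(t) = Pow(Add(252, t), Rational(1, 2)) (Function('n')(t) = Pow(Add(t, Add(12, Pow(-20, 2), Mul(8, -20))), Rational(1, 2)) = Pow(Add(t, Add(12, 400, -160)), Rational(1, 2)) = Pow(Add(t, 252), Rational(1, 2)) = Pow(Add(252, t), Rational(1, 2)))
Function('C')(y) = Pow(Add(252, y), Rational(1, 2))
Mul(8900, Pow(Function('C')(316), -1)) = Mul(8900, Pow(Pow(Add(252, 316), Rational(1, 2)), -1)) = Mul(8900, Pow(Pow(568, Rational(1, 2)), -1)) = Mul(8900, Pow(Mul(2, Pow(142, Rational(1, 2))), -1)) = Mul(8900, Mul(Rational(1, 284), Pow(142, Rational(1, 2)))) = Mul(Rational(2225, 71), Pow(142, Rational(1, 2)))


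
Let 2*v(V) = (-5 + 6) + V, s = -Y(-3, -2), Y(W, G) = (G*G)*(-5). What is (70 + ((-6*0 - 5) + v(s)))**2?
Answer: 22801/4 ≈ 5700.3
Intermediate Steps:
Y(W, G) = -5*G**2 (Y(W, G) = G**2*(-5) = -5*G**2)
s = 20 (s = -(-5)*(-2)**2 = -(-5)*4 = -1*(-20) = 20)
v(V) = 1/2 + V/2 (v(V) = ((-5 + 6) + V)/2 = (1 + V)/2 = 1/2 + V/2)
(70 + ((-6*0 - 5) + v(s)))**2 = (70 + ((-6*0 - 5) + (1/2 + (1/2)*20)))**2 = (70 + ((0 - 5) + (1/2 + 10)))**2 = (70 + (-5 + 21/2))**2 = (70 + 11/2)**2 = (151/2)**2 = 22801/4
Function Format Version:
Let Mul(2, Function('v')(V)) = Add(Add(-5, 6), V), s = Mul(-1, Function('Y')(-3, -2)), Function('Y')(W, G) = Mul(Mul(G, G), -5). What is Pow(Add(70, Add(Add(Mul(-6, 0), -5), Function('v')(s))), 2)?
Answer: Rational(22801, 4) ≈ 5700.3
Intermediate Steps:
Function('Y')(W, G) = Mul(-5, Pow(G, 2)) (Function('Y')(W, G) = Mul(Pow(G, 2), -5) = Mul(-5, Pow(G, 2)))
s = 20 (s = Mul(-1, Mul(-5, Pow(-2, 2))) = Mul(-1, Mul(-5, 4)) = Mul(-1, -20) = 20)
Function('v')(V) = Add(Rational(1, 2), Mul(Rational(1, 2), V)) (Function('v')(V) = Mul(Rational(1, 2), Add(Add(-5, 6), V)) = Mul(Rational(1, 2), Add(1, V)) = Add(Rational(1, 2), Mul(Rational(1, 2), V)))
Pow(Add(70, Add(Add(Mul(-6, 0), -5), Function('v')(s))), 2) = Pow(Add(70, Add(Add(Mul(-6, 0), -5), Add(Rational(1, 2), Mul(Rational(1, 2), 20)))), 2) = Pow(Add(70, Add(Add(0, -5), Add(Rational(1, 2), 10))), 2) = Pow(Add(70, Add(-5, Rational(21, 2))), 2) = Pow(Add(70, Rational(11, 2)), 2) = Pow(Rational(151, 2), 2) = Rational(22801, 4)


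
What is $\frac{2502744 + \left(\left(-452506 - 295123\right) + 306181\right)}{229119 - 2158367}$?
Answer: $- \frac{128831}{120578} \approx -1.0684$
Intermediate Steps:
$\frac{2502744 + \left(\left(-452506 - 295123\right) + 306181\right)}{229119 - 2158367} = \frac{2502744 + \left(\left(-452506 - 295123\right) + 306181\right)}{-1929248} = \left(2502744 + \left(-747629 + 306181\right)\right) \left(- \frac{1}{1929248}\right) = \left(2502744 - 441448\right) \left(- \frac{1}{1929248}\right) = 2061296 \left(- \frac{1}{1929248}\right) = - \frac{128831}{120578}$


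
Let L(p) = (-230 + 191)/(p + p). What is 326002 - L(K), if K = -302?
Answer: 196905169/604 ≈ 3.2600e+5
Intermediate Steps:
L(p) = -39/(2*p) (L(p) = -39*1/(2*p) = -39/(2*p))
326002 - L(K) = 326002 - (-39)/(2*(-302)) = 326002 - (-39)*(-1)/(2*302) = 326002 - 1*39/604 = 326002 - 39/604 = 196905169/604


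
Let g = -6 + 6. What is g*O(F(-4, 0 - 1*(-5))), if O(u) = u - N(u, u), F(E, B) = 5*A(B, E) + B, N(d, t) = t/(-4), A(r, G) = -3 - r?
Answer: 0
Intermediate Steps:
N(d, t) = -t/4 (N(d, t) = t*(-¼) = -t/4)
F(E, B) = -15 - 4*B (F(E, B) = 5*(-3 - B) + B = (-15 - 5*B) + B = -15 - 4*B)
O(u) = 5*u/4 (O(u) = u - (-1)*u/4 = u + u/4 = 5*u/4)
g = 0
g*O(F(-4, 0 - 1*(-5))) = 0*(5*(-15 - 4*(0 - 1*(-5)))/4) = 0*(5*(-15 - 4*(0 + 5))/4) = 0*(5*(-15 - 4*5)/4) = 0*(5*(-15 - 20)/4) = 0*((5/4)*(-35)) = 0*(-175/4) = 0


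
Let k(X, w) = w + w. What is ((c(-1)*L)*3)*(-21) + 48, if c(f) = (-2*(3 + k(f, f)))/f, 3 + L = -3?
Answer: 804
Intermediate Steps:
L = -6 (L = -3 - 3 = -6)
k(X, w) = 2*w
c(f) = (-6 - 4*f)/f (c(f) = (-2*(3 + 2*f))/f = (-6 - 4*f)/f)
((c(-1)*L)*3)*(-21) + 48 = (((-4 - 6/(-1))*(-6))*3)*(-21) + 48 = (((-4 - 6*(-1))*(-6))*3)*(-21) + 48 = (((-4 + 6)*(-6))*3)*(-21) + 48 = ((2*(-6))*3)*(-21) + 48 = -12*3*(-21) + 48 = -36*(-21) + 48 = 756 + 48 = 804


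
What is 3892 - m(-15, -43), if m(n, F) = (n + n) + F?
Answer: 3965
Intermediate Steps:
m(n, F) = F + 2*n (m(n, F) = 2*n + F = F + 2*n)
3892 - m(-15, -43) = 3892 - (-43 + 2*(-15)) = 3892 - (-43 - 30) = 3892 - 1*(-73) = 3892 + 73 = 3965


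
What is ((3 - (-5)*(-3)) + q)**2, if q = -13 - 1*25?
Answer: 2500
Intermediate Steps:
q = -38 (q = -13 - 25 = -38)
((3 - (-5)*(-3)) + q)**2 = ((3 - (-5)*(-3)) - 38)**2 = ((3 - 5*3) - 38)**2 = ((3 - 15) - 38)**2 = (-12 - 38)**2 = (-50)**2 = 2500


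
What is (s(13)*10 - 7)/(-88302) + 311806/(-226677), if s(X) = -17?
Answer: -833120351/606546438 ≈ -1.3735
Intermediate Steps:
(s(13)*10 - 7)/(-88302) + 311806/(-226677) = (-17*10 - 7)/(-88302) + 311806/(-226677) = (-170 - 7)*(-1/88302) + 311806*(-1/226677) = -177*(-1/88302) - 28346/20607 = 59/29434 - 28346/20607 = -833120351/606546438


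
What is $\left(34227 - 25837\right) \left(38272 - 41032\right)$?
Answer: $-23156400$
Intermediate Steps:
$\left(34227 - 25837\right) \left(38272 - 41032\right) = 8390 \left(-2760\right) = -23156400$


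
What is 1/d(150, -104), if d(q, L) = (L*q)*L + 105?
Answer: 1/1622505 ≈ 6.1633e-7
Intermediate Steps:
d(q, L) = 105 + q*L**2 (d(q, L) = q*L**2 + 105 = 105 + q*L**2)
1/d(150, -104) = 1/(105 + 150*(-104)**2) = 1/(105 + 150*10816) = 1/(105 + 1622400) = 1/1622505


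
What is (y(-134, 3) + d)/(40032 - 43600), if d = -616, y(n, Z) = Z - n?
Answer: 479/3568 ≈ 0.13425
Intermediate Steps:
(y(-134, 3) + d)/(40032 - 43600) = ((3 - 1*(-134)) - 616)/(40032 - 43600) = ((3 + 134) - 616)/(-3568) = (137 - 616)*(-1/3568) = -479*(-1/3568) = 479/3568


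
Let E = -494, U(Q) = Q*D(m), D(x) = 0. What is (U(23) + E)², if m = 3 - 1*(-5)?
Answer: 244036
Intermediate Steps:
m = 8 (m = 3 + 5 = 8)
U(Q) = 0 (U(Q) = Q*0 = 0)
(U(23) + E)² = (0 - 494)² = (-494)² = 244036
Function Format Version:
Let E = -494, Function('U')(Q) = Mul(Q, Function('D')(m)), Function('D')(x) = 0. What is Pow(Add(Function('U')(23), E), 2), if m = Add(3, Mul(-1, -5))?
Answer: 244036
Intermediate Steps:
m = 8 (m = Add(3, 5) = 8)
Function('U')(Q) = 0 (Function('U')(Q) = Mul(Q, 0) = 0)
Pow(Add(Function('U')(23), E), 2) = Pow(Add(0, -494), 2) = Pow(-494, 2) = 244036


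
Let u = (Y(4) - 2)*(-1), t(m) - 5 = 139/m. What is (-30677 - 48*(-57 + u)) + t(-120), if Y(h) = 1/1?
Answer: -3358219/120 ≈ -27985.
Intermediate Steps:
t(m) = 5 + 139/m
Y(h) = 1
u = 1 (u = (1 - 2)*(-1) = -1*(-1) = 1)
(-30677 - 48*(-57 + u)) + t(-120) = (-30677 - 48*(-57 + 1)) + (5 + 139/(-120)) = (-30677 - 48*(-56)) + (5 + 139*(-1/120)) = (-30677 + 2688) + (5 - 139/120) = -27989 + 461/120 = -3358219/120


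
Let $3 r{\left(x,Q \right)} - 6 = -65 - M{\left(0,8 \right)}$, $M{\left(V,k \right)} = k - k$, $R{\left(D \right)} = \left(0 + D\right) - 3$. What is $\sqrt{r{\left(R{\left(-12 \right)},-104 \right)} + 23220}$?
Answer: $\frac{\sqrt{208803}}{3} \approx 152.32$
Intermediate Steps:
$R{\left(D \right)} = -3 + D$ ($R{\left(D \right)} = D - 3 = -3 + D$)
$M{\left(V,k \right)} = 0$
$r{\left(x,Q \right)} = - \frac{59}{3}$ ($r{\left(x,Q \right)} = 2 + \frac{-65 - 0}{3} = 2 + \frac{-65 + 0}{3} = 2 + \frac{1}{3} \left(-65\right) = 2 - \frac{65}{3} = - \frac{59}{3}$)
$\sqrt{r{\left(R{\left(-12 \right)},-104 \right)} + 23220} = \sqrt{- \frac{59}{3} + 23220} = \sqrt{\frac{69601}{3}} = \frac{\sqrt{208803}}{3}$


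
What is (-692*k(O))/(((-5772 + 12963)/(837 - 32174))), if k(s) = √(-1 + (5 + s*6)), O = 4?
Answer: 43370408*√7/7191 ≈ 15957.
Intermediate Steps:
k(s) = √(4 + 6*s) (k(s) = √(-1 + (5 + 6*s)) = √(4 + 6*s))
(-692*k(O))/(((-5772 + 12963)/(837 - 32174))) = (-692*√(4 + 6*4))/(((-5772 + 12963)/(837 - 32174))) = (-692*√(4 + 24))/((7191/(-31337))) = (-1384*√7)/((7191*(-1/31337))) = (-1384*√7)/(-7191/31337) = -1384*√7*(-31337/7191) = 43370408*√7/7191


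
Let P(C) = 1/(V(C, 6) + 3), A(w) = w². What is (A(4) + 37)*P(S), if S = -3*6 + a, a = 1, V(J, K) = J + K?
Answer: -53/8 ≈ -6.6250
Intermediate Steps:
S = -17 (S = -3*6 + 1 = -18 + 1 = -17)
P(C) = 1/(9 + C) (P(C) = 1/((C + 6) + 3) = 1/((6 + C) + 3) = 1/(9 + C))
(A(4) + 37)*P(S) = (4² + 37)/(9 - 17) = (16 + 37)/(-8) = 53*(-⅛) = -53/8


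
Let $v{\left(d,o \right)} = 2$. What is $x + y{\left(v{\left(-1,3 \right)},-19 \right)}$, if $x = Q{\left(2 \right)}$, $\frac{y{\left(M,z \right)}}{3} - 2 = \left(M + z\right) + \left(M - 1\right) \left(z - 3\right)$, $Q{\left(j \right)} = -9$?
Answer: $-120$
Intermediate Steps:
$y{\left(M,z \right)} = 6 + 3 M + 3 z + 3 \left(-1 + M\right) \left(-3 + z\right)$ ($y{\left(M,z \right)} = 6 + 3 \left(\left(M + z\right) + \left(M - 1\right) \left(z - 3\right)\right) = 6 + 3 \left(\left(M + z\right) + \left(-1 + M\right) \left(-3 + z\right)\right) = 6 + 3 \left(M + z + \left(-1 + M\right) \left(-3 + z\right)\right) = 6 + \left(3 M + 3 z + 3 \left(-1 + M\right) \left(-3 + z\right)\right) = 6 + 3 M + 3 z + 3 \left(-1 + M\right) \left(-3 + z\right)$)
$x = -9$
$x + y{\left(v{\left(-1,3 \right)},-19 \right)} = -9 + \left(15 - 12 + 3 \cdot 2 \left(-19\right)\right) = -9 - 111 = -120$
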